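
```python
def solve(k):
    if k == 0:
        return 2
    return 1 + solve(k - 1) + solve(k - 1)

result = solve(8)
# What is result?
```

solve(k) = 1 + 2·solve(k-1), solve(0)=2. Closed form: (2+1)·2^8 - 1 = 767.

Answer: 767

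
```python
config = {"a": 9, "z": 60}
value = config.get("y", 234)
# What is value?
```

Trace:
`config = {"a": 9, "z": 60}` → config = {'a': 9, 'z': 60}
`value = config.get("y", 234)` → value = 234
So value = 234

Answer: 234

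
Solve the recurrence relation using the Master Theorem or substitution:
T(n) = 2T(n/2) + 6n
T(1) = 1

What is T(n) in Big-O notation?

By Master Theorem: a=2, b=2, f(n)=6n. Since log_2(2) = 1 and f(n) = Θ(n^1), Case 2 applies. T(n) = O(n log n).

Answer: O(n log n)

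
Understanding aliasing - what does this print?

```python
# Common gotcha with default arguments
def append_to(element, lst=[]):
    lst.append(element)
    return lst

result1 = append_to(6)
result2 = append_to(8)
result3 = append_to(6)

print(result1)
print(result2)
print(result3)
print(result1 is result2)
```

Key concept: mutable default argument gotcha.
Step by step:
`result1 = append_to(6)` → result1 = [6]
`result2 = append_to(8)` → result1 = [6, 8] (same object as result2); result2 = [6, 8] (same object as result1)
`result3 = append_to(6)` → result1 = [6, 8, 6] (same object as result2, result3); result2 = [6, 8, 6] (same object as result1, result3); result3 = [6, 8, 6] (same object as result1, result2)
`print(result1)` → prints [6, 8, 6]
`print(result2)` → prints [6, 8, 6]
`print(result3)` → prints [6, 8, 6]
`print(result1 is result2)` → prints True

Answer:
[6, 8, 6]
[6, 8, 6]
[6, 8, 6]
True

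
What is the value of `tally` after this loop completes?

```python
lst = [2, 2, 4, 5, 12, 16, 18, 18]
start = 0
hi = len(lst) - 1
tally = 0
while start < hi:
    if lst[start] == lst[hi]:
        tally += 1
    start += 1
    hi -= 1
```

Count matching pairs from ends
`tally` takes the values: 0

Answer: 0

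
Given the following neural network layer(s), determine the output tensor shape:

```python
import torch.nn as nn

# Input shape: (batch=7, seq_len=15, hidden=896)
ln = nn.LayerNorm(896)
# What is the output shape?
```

Input: (7, 15, 896) -> Output: (7, 15, 896)

Answer: (7, 15, 896)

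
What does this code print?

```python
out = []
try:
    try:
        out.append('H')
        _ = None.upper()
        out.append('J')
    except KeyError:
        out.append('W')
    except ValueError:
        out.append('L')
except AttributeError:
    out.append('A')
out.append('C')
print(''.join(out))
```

Execution trace: 'H' (try body) → 'A' (outer except AttributeError) → 'C' (after the try/except). Output: HAC

Answer: HAC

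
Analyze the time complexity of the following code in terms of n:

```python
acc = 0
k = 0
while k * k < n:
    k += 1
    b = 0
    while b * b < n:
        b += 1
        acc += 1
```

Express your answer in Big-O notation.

Each loop level contributes: √n × √n. Multiplying the contributions gives O(n).

Answer: O(n)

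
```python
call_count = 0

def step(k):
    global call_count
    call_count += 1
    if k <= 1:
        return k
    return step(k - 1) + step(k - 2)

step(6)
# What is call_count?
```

Calls(k) = 1 + Calls(k-1) + Calls(k-2); Calls(0)=Calls(1)=1. For k=6 this gives 25.

Answer: 25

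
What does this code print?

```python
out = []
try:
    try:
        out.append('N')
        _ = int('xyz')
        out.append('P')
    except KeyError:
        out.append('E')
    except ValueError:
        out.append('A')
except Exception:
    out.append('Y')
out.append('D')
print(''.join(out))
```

Execution trace: 'N' (inner try body) → 'A' (inner except ValueError) → 'D' (after the try/except). Output: NAD

Answer: NAD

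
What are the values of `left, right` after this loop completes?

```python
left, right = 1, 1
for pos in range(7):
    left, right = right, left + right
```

Fibonacci: after 7 iterations
`left, right` takes the values: (1, 1) → (1, 2) → (2, 3) → (3, 5) → (5, 8) → (8, 13) → (13, 21) → (21, 34)

Answer: 21, 34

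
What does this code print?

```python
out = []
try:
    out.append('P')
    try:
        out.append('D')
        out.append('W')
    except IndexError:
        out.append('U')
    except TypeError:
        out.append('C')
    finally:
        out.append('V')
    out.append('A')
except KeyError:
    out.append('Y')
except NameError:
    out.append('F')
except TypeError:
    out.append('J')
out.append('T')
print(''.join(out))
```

Execution trace: 'P' (try body) → 'D' (inner try body) → 'W' (inner try body, no exception) → 'V' (inner finally) → 'A' (try body, no exception) → 'T' (after the try/except). Output: PDWVAT

Answer: PDWVAT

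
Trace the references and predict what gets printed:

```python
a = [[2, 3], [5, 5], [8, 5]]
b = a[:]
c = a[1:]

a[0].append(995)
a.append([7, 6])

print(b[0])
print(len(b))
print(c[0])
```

Key concept: slice with nested mutation.
Step by step:
`a = [[2, 3], [5, 5], [8, 5]]` → a = [[2, 3], [5, 5], [8, 5]]
`b = a[:]` → b = [[2, 3], [5, 5], [8, 5]]
`c = a[1:]` → c = [[5, 5], [8, 5]]
`a[0].append(995)` → a = [[2, 3, 995], [5, 5], [8, 5]]; b = [[2, 3, 995], [5, 5], [8, 5]]
`a.append([7, 6])` → a = [[2, 3, 995], [5, 5], [8, 5], [7, 6]]
`print(b[0])` → prints [2, 3, 995]
`print(len(b))` → prints 3
`print(c[0])` → prints [5, 5]

Answer:
[2, 3, 995]
3
[5, 5]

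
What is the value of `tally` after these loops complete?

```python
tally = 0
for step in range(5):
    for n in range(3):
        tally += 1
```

5 * 3 = 15
`tally` takes the values: 0 → 1 → 2 → 3 → 4 → 5 → 6 → 7 → 8 → 9 → 10 → 11 → 12 → 13 → 14 → 15

Answer: 15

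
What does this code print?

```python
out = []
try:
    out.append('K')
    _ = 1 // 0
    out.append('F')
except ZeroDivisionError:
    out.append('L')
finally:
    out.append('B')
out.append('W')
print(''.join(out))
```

Execution trace: 'K' (try body) → 'L' (except ZeroDivisionError) → 'B' (finally) → 'W' (after the try/except). Output: KLBW

Answer: KLBW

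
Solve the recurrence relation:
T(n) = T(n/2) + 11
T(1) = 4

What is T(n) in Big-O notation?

Each step divides n by 2 and adds 11. After log_2(n) steps we reach T(1)=4. So T(n) = 11·log_2(n) + 4 = O(log n).

Answer: O(log n)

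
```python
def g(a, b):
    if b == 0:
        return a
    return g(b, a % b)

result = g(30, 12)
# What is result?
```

g(30, 12) -> g(12, 6) -> g(6, 0) -> 6

Answer: 6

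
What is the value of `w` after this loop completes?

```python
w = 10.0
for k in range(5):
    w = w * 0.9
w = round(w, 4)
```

Exponential decay: 10.0 * 0.9^5
`w` takes the values: 10.0 → 9.0 → 8.1 → 7.29 → 6.561 → 5.9049

Answer: 5.9049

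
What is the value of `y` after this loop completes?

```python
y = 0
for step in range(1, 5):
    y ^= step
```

XOR of 1 to 4
`y` takes the values: 0 → 1 → 3 → 0 → 4

Answer: 4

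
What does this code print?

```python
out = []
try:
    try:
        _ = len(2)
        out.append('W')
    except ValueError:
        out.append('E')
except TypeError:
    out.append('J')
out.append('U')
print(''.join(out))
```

Execution trace: 'J' (outer except TypeError) → 'U' (after the try/except). Output: JU

Answer: JU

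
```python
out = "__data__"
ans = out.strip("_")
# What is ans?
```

Trace:
`out = "__data__"` → out = '__data__'
`ans = out.strip("_")` → ans = 'data'
So ans = 'data'

Answer: 'data'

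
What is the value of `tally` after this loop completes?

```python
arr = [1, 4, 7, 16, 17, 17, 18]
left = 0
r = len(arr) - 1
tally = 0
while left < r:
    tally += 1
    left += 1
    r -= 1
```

Iterations until pointers meet (list length 7)
`tally` takes the values: 0 → 1 → 2 → 3

Answer: 3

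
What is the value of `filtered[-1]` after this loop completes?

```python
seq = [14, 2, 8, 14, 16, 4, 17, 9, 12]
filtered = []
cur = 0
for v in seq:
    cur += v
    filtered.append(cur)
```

Cumulative sum ends at 96
`filtered` takes the values: [] → [14] → [14, 16] → [14, 16, 24] → [14, 16, 24, 38] → [14, 16, 24, 38, 54] → [14, 16, 24, 38, 54, 58] → [14, 16, 24, 38, 54, 58, 75] → [14, 16, 24, 38, 54, 58, 75, 84] → [14, 16, 24, 38, 54, 58, 75, 84, 96]
So `filtered[-1]` = 96

Answer: 96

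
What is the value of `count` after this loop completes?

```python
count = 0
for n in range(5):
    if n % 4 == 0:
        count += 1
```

Count numbers divisible by 4 in range(5)
`count` takes the values: 0 → 1 → 2

Answer: 2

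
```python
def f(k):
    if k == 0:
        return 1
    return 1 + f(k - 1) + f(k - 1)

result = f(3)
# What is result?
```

f(k) = 1 + 2·f(k-1), f(0)=1. Closed form: (1+1)·2^3 - 1 = 15.

Answer: 15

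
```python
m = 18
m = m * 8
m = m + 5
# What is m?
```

Trace:
`m = 18` → m = 18
`m = m * 8` → m = 144
`m = m + 5` → m = 149
So m = 149

Answer: 149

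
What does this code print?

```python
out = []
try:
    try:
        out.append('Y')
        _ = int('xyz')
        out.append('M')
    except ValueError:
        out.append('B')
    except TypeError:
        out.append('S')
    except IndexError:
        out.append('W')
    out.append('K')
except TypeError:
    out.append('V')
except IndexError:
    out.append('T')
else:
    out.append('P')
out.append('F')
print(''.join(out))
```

Execution trace: 'Y' (inner try body) → 'B' (inner except ValueError) → 'K' (try body, no exception) → 'P' (else) → 'F' (after the try/except). Output: YBKPF

Answer: YBKPF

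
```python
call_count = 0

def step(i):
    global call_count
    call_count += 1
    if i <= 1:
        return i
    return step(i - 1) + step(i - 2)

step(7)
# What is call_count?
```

Calls(i) = 1 + Calls(i-1) + Calls(i-2); Calls(0)=Calls(1)=1. For i=7 this gives 41.

Answer: 41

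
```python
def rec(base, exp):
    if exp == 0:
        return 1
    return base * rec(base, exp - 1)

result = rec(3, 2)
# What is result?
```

rec(3, 2) = 3 * 3 = 9

Answer: 9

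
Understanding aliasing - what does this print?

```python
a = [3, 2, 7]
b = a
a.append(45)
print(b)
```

Key concept: basic list aliasing.
Step by step:
`a = [3, 2, 7]` → a = [3, 2, 7]
`b = a` → b = [3, 2, 7] (same object as a)
`a.append(45)` → a = [3, 2, 7, 45] (same object as b); b = [3, 2, 7, 45] (same object as a)
`print(b)` → prints [3, 2, 7, 45]

Answer: [3, 2, 7, 45]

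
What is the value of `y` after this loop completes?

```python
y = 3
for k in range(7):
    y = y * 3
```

Multiply by 3, 7 times: 3 * 3^7 = 6561
`y` takes the values: 3 → 9 → 27 → 81 → 243 → 729 → 2187 → 6561

Answer: 6561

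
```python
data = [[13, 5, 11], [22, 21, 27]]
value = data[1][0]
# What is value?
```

Trace:
`data = [[13, 5, 11], [22, 21, 27]]` → data = [[13, 5, 11], [22, 21, 27]]
`value = data[1][0]` → value = 22
So value = 22

Answer: 22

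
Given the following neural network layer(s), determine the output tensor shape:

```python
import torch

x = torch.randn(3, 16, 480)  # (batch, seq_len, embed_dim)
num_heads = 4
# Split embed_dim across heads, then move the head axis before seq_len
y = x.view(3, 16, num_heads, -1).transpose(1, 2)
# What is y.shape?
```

Input: (3, 16, 480) -> head_dim = 480 // 4 = 120; after view: (3, 16, 4, 120) -> after transpose(1, 2): (3, 4, 16, 120) -> Output: (3, 4, 16, 120)

Answer: (3, 4, 16, 120)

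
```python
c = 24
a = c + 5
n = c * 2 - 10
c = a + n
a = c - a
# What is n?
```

Trace:
`c = 24` → c = 24
`a = c + 5` → a = 29
`n = c * 2 - 10` → n = 38
`c = a + n` → c = 67
`a = c - a` → a = 38
So n = 38

Answer: 38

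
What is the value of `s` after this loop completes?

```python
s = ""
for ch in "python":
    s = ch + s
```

Reverse 'python'
`s` takes the values: "" → "p" → "yp" → "typ" → "htyp" → "ohtyp" → "nohtyp"

Answer: "nohtyp"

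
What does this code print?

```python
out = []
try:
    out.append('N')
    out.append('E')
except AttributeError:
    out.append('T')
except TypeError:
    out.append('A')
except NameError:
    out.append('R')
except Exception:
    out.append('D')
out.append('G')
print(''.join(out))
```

Execution trace: 'N' (try body) → 'E' (try body, no exception) → 'G' (after the try/except). Output: NEG

Answer: NEG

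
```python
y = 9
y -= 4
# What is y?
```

Trace:
`y = 9` → y = 9
`y -= 4` → y = 5
So y = 5

Answer: 5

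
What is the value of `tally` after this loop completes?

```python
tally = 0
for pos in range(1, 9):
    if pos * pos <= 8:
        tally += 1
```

Count numbers where pos² ≤ 8
`tally` takes the values: 0 → 1 → 2

Answer: 2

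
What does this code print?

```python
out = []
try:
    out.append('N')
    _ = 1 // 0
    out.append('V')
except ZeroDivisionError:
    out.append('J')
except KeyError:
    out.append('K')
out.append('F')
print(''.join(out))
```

Execution trace: 'N' (try body) → 'J' (except ZeroDivisionError) → 'F' (after the try/except). Output: NJF

Answer: NJF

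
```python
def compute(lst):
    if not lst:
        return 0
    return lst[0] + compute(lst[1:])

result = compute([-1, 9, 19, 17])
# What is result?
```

(-1) + 9 + 19 + 17 + 0 = 44

Answer: 44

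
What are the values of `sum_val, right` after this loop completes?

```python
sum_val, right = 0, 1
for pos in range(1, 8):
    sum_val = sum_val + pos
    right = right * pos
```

Sum and factorial of 1 to 7
`sum_val, right` takes the values: (0, 1) → (1, 1) → (3, 1) → (3, 2) → (6, 2) → (6, 6) → (10, 6) → (10, 24) → (15, 24) → (15, 120) → (21, 120) → (21, 720) → (28, 720) → (28, 5040)

Answer: 28, 5040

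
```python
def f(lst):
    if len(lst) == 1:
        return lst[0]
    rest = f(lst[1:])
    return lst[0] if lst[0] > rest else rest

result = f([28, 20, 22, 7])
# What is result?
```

Recursive max over [28, 20, 22, 7] = 28

Answer: 28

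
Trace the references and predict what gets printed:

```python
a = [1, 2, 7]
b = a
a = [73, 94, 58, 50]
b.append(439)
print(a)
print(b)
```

Key concept: rebinding vs mutation: a is rebound to a new list, b still points at the original.
Step by step:
`a = [1, 2, 7]` → a = [1, 2, 7]
`b = a` → b = [1, 2, 7] (same object as a)
`a = [73, 94, 58, 50]` → a = [73, 94, 58, 50]
`b.append(439)` → b = [1, 2, 7, 439]
`print(a)` → prints [73, 94, 58, 50]
`print(b)` → prints [1, 2, 7, 439]

Answer:
[73, 94, 58, 50]
[1, 2, 7, 439]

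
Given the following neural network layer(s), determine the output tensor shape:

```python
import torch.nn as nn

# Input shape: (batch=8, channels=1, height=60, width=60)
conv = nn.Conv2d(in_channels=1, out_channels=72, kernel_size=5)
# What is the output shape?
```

Input: (8, 1, 60, 60) -> Output: (8, 72, 56, 56)

Answer: (8, 72, 56, 56)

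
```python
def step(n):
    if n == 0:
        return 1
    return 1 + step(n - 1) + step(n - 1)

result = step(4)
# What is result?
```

step(n) = 1 + 2·step(n-1), step(0)=1. Closed form: (1+1)·2^4 - 1 = 31.

Answer: 31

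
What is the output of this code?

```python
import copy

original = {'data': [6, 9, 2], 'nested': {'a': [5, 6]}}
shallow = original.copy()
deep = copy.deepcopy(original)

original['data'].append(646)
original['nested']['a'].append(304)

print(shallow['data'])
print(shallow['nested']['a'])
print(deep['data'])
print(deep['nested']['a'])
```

Key concept: comparing shallow vs deep copy.
Step by step:
`original = {'data': [6, 9, 2], 'nested': {'a': [5, 6]}}` → original = {'data': [6, 9, 2], 'nested': {'a': [5, 6]}}
`shallow = original.copy()` → shallow = {'data': [6, 9, 2], 'nested': {'a': [5, 6]}}
`deep = copy.deepcopy(original)` → deep = {'data': [6, 9, 2], 'nested': {'a': [5, 6]}}
`original['data'].append(646)` → original = {'data': [6, 9, 2, 646], 'nested': {'a': [5, 6]}}; shallow = {'data': [6, 9, 2, 646], 'nested': {'a': [5, 6]}}
`original['nested']['a'].append(304)` → original = {'data': [6, 9, 2, 646], 'nested': {'a': [5, 6, 304]}}; shallow = {'data': [6, 9, 2, 646], 'nested': {'a': [5, 6, 304]}}
`print(shallow['data'])` → prints [6, 9, 2, 646]
`print(shallow['nested']['a'])` → prints [5, 6, 304]
`print(deep['data'])` → prints [6, 9, 2]
`print(deep['nested']['a'])` → prints [5, 6]

Answer:
[6, 9, 2, 646]
[5, 6, 304]
[6, 9, 2]
[5, 6]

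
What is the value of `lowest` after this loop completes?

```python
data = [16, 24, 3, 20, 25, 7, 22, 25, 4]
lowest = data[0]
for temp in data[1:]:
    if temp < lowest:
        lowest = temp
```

Minimum of [16, 24, 3, 20, 25, 7, 22, 25, 4]
`lowest` takes the values: 16 → 3

Answer: 3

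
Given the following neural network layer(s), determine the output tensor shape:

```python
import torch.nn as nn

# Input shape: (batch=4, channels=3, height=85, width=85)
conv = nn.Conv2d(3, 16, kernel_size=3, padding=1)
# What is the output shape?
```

Input: (4, 3, 85, 85) -> Output: (4, 16, 85, 85)

Answer: (4, 16, 85, 85)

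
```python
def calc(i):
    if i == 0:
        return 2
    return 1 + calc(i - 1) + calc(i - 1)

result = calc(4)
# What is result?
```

calc(i) = 1 + 2·calc(i-1), calc(0)=2. Closed form: (2+1)·2^4 - 1 = 47.

Answer: 47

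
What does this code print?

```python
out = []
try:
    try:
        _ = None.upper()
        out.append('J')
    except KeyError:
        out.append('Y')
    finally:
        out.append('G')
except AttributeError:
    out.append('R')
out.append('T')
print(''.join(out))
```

Execution trace: 'G' (finally) → 'R' (outer except AttributeError) → 'T' (after the try/except). Output: GRT

Answer: GRT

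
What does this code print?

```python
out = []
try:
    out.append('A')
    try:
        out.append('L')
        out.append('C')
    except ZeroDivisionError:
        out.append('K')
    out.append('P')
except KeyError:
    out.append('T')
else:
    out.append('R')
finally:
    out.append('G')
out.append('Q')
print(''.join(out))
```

Execution trace: 'A' (try body) → 'L' (inner try body) → 'C' (inner try body, no exception) → 'P' (try body, no exception) → 'R' (else) → 'G' (finally) → 'Q' (after the try/except). Output: ALCPRGQ

Answer: ALCPRGQ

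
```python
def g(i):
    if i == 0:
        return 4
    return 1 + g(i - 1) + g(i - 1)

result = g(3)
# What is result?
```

g(i) = 1 + 2·g(i-1), g(0)=4. Closed form: (4+1)·2^3 - 1 = 39.

Answer: 39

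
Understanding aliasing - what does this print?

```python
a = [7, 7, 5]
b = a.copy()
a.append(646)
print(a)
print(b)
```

Key concept: list.copy() creates independent copy.
Step by step:
`a = [7, 7, 5]` → a = [7, 7, 5]
`b = a.copy()` → b = [7, 7, 5]
`a.append(646)` → a = [7, 7, 5, 646]
`print(a)` → prints [7, 7, 5, 646]
`print(b)` → prints [7, 7, 5]

Answer:
[7, 7, 5, 646]
[7, 7, 5]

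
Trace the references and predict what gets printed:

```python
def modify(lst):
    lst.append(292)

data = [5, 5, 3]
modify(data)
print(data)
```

Key concept: function modifies passed list.
Step by step:
`data = [5, 5, 3]` → data = [5, 5, 3]
`modify(data)` → data = [5, 5, 3, 292]
`print(data)` → prints [5, 5, 3, 292]

Answer: [5, 5, 3, 292]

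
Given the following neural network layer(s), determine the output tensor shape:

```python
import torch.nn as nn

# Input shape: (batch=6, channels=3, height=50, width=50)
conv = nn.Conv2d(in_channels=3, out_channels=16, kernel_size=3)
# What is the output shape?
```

Input: (6, 3, 50, 50) -> Output: (6, 16, 48, 48)

Answer: (6, 16, 48, 48)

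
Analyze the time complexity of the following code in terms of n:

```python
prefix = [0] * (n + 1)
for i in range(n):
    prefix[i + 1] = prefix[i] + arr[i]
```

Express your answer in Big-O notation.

This is Prefix sum computation. Time complexity: O(n).

Answer: O(n)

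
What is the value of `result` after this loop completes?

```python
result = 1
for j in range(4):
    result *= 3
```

3^4 = 81
`result` takes the values: 1 → 3 → 9 → 27 → 81

Answer: 81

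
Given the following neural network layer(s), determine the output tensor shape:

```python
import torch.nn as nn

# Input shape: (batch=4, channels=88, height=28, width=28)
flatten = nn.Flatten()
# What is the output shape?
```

Input: (4, 88, 28, 28) -> Output: (4, 68992)

Answer: (4, 68992)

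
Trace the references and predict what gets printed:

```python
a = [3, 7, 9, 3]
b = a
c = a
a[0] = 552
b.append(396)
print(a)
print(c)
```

Key concept: multiple aliases.
Step by step:
`a = [3, 7, 9, 3]` → a = [3, 7, 9, 3]
`b = a` → b = [3, 7, 9, 3] (same object as a)
`c = a` → c = [3, 7, 9, 3] (same object as a, b)
`a[0] = 552` → a = [552, 7, 9, 3] (same object as b, c); b = [552, 7, 9, 3] (same object as a, c); c = [552, 7, 9, 3] (same object as a, b)
`b.append(396)` → a = [552, 7, 9, 3, 396] (same object as b, c); b = [552, 7, 9, 3, 396] (same object as a, c); c = [552, 7, 9, 3, 396] (same object as a, b)
`print(a)` → prints [552, 7, 9, 3, 396]
`print(c)` → prints [552, 7, 9, 3, 396]

Answer:
[552, 7, 9, 3, 396]
[552, 7, 9, 3, 396]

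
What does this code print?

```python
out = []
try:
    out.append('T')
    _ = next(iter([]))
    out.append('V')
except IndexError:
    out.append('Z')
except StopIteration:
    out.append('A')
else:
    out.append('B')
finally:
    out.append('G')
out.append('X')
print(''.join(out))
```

Execution trace: 'T' (try body) → 'A' (except StopIteration) → 'G' (finally) → 'X' (after the try/except). Output: TAGX

Answer: TAGX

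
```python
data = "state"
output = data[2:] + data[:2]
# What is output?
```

Trace:
`data = "state"` → data = 'state'
`output = data[2:] + data[:2]` → output = 'atest'
So output = 'atest'

Answer: 'atest'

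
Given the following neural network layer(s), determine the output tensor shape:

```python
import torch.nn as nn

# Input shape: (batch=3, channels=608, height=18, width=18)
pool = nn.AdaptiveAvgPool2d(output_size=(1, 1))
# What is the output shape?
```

Input: (3, 608, 18, 18) -> Output: (3, 608, 1, 1)

Answer: (3, 608, 1, 1)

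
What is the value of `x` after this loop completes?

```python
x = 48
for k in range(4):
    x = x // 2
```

Halve 4 times: 48 // 2^4 = 3
`x` takes the values: 48 → 24 → 12 → 6 → 3

Answer: 3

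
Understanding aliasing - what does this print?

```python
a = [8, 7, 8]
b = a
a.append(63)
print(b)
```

Key concept: basic list aliasing.
Step by step:
`a = [8, 7, 8]` → a = [8, 7, 8]
`b = a` → b = [8, 7, 8] (same object as a)
`a.append(63)` → a = [8, 7, 8, 63] (same object as b); b = [8, 7, 8, 63] (same object as a)
`print(b)` → prints [8, 7, 8, 63]

Answer: [8, 7, 8, 63]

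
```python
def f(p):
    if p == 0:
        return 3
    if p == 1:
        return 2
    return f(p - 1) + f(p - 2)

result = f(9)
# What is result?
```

Build up from base cases: f(0)=3, f(1)=2, f(2)=5, f(3)=7, f(4)=12, f(5)=19, f(6)=31, ..., f(9)=131

Answer: 131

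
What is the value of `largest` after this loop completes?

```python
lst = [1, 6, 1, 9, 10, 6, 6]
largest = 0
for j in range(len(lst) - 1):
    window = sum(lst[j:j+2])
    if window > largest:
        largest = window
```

Max sum of 2-element window in [1, 6, 1, 9, 10, 6, 6]
`largest` takes the values: 0 → 7 → 10 → 19

Answer: 19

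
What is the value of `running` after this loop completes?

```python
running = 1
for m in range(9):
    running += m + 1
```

Start at 1, add 1 to 9 = 46
`running` takes the values: 1 → 2 → 4 → 7 → 11 → 16 → 22 → 29 → 37 → 46

Answer: 46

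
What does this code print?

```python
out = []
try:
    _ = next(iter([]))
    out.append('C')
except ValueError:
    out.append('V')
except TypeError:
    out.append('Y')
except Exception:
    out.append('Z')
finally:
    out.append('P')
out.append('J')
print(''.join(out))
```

Execution trace: 'Z' (except Exception) → 'P' (finally) → 'J' (after the try/except). Output: ZPJ

Answer: ZPJ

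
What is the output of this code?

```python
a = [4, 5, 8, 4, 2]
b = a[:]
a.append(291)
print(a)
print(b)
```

Key concept: slice [:] creates copy.
Step by step:
`a = [4, 5, 8, 4, 2]` → a = [4, 5, 8, 4, 2]
`b = a[:]` → b = [4, 5, 8, 4, 2]
`a.append(291)` → a = [4, 5, 8, 4, 2, 291]
`print(a)` → prints [4, 5, 8, 4, 2, 291]
`print(b)` → prints [4, 5, 8, 4, 2]

Answer:
[4, 5, 8, 4, 2, 291]
[4, 5, 8, 4, 2]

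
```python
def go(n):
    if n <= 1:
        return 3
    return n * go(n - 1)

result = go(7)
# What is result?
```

go(7) = 7 * 6 * 5 * 4 * 3 * 2 * 3 = 15120

Answer: 15120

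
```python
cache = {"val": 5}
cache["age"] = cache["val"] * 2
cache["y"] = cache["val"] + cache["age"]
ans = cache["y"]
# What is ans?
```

Trace:
`cache = {"val": 5}` → cache = {'val': 5}
`cache["age"] = cache["val"] * 2` → cache = {'val': 5, 'age': 10}
`cache["y"] = cache["val"] + cache["age"]` → cache = {'val': 5, 'age': 10, 'y': 15}
`ans = cache["y"]` → ans = 15
So ans = 15

Answer: 15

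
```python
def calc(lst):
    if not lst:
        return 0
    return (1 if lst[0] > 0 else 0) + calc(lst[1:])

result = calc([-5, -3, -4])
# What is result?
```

Count of positive elements in [-5, -3, -4] = 0

Answer: 0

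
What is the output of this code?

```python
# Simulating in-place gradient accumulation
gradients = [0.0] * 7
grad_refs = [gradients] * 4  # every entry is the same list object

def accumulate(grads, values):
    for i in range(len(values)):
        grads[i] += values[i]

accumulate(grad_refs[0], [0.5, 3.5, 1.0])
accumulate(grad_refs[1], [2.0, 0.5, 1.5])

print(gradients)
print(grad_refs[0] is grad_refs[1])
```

Key concept: gradient accumulation aliasing.
Step by step:
`gradients = [0.0] * 7` → gradients = [0.0, 0.0, 0.0, 0.0, 0.0, 0.0, 0.0]
`grad_refs = [gradients] * 4` → grad_refs = [[0.0, 0.0, 0.0, 0.0, 0.0, 0.0, 0.0], [0.0, 0.0, 0.0, 0.0, 0.0, 0.0, 0.0], [0.0, 0.0, 0.0, 0.0, 0.0, 0.0, 0.0], [0.0, 0.0, 0.0, 0.0, 0.0, 0.0, 0.0]]
`accumulate(grad_refs[0], [0.5, 3.5, 1.0])` → gradients = [0.5, 3.5, 1.0, 0.0, 0.0, 0.0, 0.0]; grad_refs = [[0.5, 3.5, 1.0, 0.0, 0.0, 0.0, 0.0], [0.5, 3.5, 1.0, 0.0, 0.0, 0.0, 0.0], [0.5, 3.5, 1.0, 0.0, 0.0, 0.0, 0.0], [0.5, 3.5, 1.0, 0.0, 0.0, 0.0, 0.0]]
`accumulate(grad_refs[1], [2.0, 0.5, 1.5])` → gradients = [2.5, 4.0, 2.5, 0.0, 0.0, 0.0, 0.0]; grad_refs = [[2.5, 4.0, 2.5, 0.0, 0.0, 0.0, 0.0], [2.5, 4.0, 2.5, 0.0, 0.0, 0.0, 0.0], [2.5, 4.0, 2.5, 0.0, 0.0, 0.0, 0.0], [2.5, 4.0, 2.5, 0.0, 0.0, 0.0, 0.0]]
`print(gradients)` → prints [2.5, 4.0, 2.5, 0.0, 0.0, 0.0, 0.0]
`print(grad_refs[0] is grad_refs[1])` → prints True

Answer:
[2.5, 4.0, 2.5, 0.0, 0.0, 0.0, 0.0]
True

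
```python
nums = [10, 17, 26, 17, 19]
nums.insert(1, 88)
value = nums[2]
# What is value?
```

Trace:
`nums = [10, 17, 26, 17, 19]` → nums = [10, 17, 26, 17, 19]
`nums.insert(1, 88)` → nums = [10, 88, 17, 26, 17, 19]
`value = nums[2]` → value = 17
So value = 17

Answer: 17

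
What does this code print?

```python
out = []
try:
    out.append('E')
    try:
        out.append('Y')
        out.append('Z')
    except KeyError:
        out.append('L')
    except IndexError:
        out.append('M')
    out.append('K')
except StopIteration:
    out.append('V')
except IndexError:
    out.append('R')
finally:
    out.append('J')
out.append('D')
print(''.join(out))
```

Execution trace: 'E' (try body) → 'Y' (inner try body) → 'Z' (inner try body, no exception) → 'K' (try body, no exception) → 'J' (finally) → 'D' (after the try/except). Output: EYZKJD

Answer: EYZKJD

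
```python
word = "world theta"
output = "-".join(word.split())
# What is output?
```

Trace:
`word = "world theta"` → word = 'world theta'
`output = "-".join(word.split())` → output = 'world-theta'
So output = 'world-theta'

Answer: 'world-theta'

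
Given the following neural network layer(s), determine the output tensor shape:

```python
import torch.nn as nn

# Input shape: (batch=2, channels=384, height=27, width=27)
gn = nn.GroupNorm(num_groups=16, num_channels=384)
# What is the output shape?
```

Input: (2, 384, 27, 27) -> Output: (2, 384, 27, 27)

Answer: (2, 384, 27, 27)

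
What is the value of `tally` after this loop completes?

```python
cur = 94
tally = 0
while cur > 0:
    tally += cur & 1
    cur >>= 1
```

Count set bits in 94 (binary: 0b1011110)
`tally` takes the values: 0 → 1 → 2 → 3 → 4 → 5

Answer: 5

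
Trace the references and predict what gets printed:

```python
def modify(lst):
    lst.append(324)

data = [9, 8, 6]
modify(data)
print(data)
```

Key concept: function modifies passed list.
Step by step:
`data = [9, 8, 6]` → data = [9, 8, 6]
`modify(data)` → data = [9, 8, 6, 324]
`print(data)` → prints [9, 8, 6, 324]

Answer: [9, 8, 6, 324]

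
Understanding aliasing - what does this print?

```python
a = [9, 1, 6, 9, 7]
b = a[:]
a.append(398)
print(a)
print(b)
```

Key concept: slice [:] creates copy.
Step by step:
`a = [9, 1, 6, 9, 7]` → a = [9, 1, 6, 9, 7]
`b = a[:]` → b = [9, 1, 6, 9, 7]
`a.append(398)` → a = [9, 1, 6, 9, 7, 398]
`print(a)` → prints [9, 1, 6, 9, 7, 398]
`print(b)` → prints [9, 1, 6, 9, 7]

Answer:
[9, 1, 6, 9, 7, 398]
[9, 1, 6, 9, 7]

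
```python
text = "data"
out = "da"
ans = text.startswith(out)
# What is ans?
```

Trace:
`text = "data"` → text = 'data'
`out = "da"` → out = 'da'
`ans = text.startswith(out)` → ans = True
So ans = True

Answer: True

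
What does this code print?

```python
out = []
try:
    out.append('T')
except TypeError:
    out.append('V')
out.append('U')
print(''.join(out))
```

Execution trace: 'T' (try body, no exception) → 'U' (after the try/except). Output: TU

Answer: TU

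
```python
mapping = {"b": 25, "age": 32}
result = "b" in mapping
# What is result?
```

Trace:
`mapping = {"b": 25, "age": 32}` → mapping = {'b': 25, 'age': 32}
`result = "b" in mapping` → result = True
So result = True

Answer: True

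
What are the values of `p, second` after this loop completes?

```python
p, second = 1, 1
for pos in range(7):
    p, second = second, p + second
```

Fibonacci: after 7 iterations
`p, second` takes the values: (1, 1) → (1, 2) → (2, 3) → (3, 5) → (5, 8) → (8, 13) → (13, 21) → (21, 34)

Answer: 21, 34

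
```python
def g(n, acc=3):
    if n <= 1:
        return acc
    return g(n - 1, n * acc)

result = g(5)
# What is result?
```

Accumulator trace (n, acc): (5, 3) -> (4, 15) -> (3, 60) -> (2, 180) -> (1, 360) -> return 360

Answer: 360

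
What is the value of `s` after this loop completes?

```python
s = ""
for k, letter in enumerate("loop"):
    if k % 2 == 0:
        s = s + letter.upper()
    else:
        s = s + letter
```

Uppercase even positions in 'loop'
`s` takes the values: "" → "L" → "Lo" → "LoO" → "LoOp"

Answer: "LoOp"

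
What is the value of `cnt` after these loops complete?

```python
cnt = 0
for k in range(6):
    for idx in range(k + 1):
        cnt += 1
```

Triangle: 1 + 2 + ... + 6
`cnt` takes the values: 0 → 1 → 2 → 3 → 4 → 5 → 6 → 7 → 8 → 9 → 10 → 11 → 12 → 13 → 14 → 15 → 16 → 17 → 18 → 19 → 20 → 21

Answer: 21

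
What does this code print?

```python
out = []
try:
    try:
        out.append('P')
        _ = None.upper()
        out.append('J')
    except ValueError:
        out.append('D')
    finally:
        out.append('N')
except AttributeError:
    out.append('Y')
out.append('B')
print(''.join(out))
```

Execution trace: 'P' (inner try body) → 'N' (inner finally) → 'Y' (outer except AttributeError) → 'B' (after the try/except). Output: PNYB

Answer: PNYB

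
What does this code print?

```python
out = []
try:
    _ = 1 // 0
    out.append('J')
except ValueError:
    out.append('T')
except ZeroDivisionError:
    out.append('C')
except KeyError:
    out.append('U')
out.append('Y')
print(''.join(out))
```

Execution trace: 'C' (except ZeroDivisionError) → 'Y' (after the try/except). Output: CY

Answer: CY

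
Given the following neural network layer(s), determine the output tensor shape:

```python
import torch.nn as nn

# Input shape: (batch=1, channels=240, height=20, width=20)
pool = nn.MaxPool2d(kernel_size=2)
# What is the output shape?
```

Input: (1, 240, 20, 20) -> Output: (1, 240, 10, 10)

Answer: (1, 240, 10, 10)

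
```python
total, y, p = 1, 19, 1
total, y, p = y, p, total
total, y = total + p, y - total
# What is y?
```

Trace:
`total, y, p = 1, 19, 1` → total = 1; y = 19; p = 1
`total, y, p = y, p, total` → total = 19; y = 1; p = 1
`total, y = total + p, y - total` → total = 20; y = -18
So y = -18

Answer: -18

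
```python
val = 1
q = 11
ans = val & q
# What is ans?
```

Trace:
`val = 1` → val = 1
`q = 11` → q = 11
`ans = val & q` → ans = 1
So ans = 1

Answer: 1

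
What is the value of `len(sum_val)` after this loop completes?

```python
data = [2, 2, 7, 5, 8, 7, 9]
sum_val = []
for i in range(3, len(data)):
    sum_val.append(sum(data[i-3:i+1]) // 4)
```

Number of 4-element averages
`sum_val` takes the values: [] → [4] → [4, 5] → [4, 5, 6] → [4, 5, 6, 7]
So `len(sum_val)` = 4

Answer: 4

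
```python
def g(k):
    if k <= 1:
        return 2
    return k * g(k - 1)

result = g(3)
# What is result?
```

g(3) = 3 * 2 * 2 = 12

Answer: 12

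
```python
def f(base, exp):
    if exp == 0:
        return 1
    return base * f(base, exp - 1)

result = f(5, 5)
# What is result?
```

f(5, 5) = 5 * 5 * 5 * 5 * 5 = 3125

Answer: 3125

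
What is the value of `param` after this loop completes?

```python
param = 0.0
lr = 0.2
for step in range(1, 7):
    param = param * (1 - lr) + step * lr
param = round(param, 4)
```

Moving average with lr=0.2
`param` takes the values: 0.0 → 0.2 → 0.56 → 1.048 → 1.6384 → 2.31072 → 3.048576 → 3.0486

Answer: 3.0486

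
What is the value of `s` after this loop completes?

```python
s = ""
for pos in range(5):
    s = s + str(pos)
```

Concatenate digits 0 to 4
`s` takes the values: "" → "0" → "01" → "012" → "0123" → "01234"

Answer: "01234"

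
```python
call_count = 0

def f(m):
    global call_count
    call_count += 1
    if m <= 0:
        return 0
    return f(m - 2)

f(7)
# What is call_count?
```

Linear recursion stepping by 2: 5 calls from m=7 down to ≤0.

Answer: 5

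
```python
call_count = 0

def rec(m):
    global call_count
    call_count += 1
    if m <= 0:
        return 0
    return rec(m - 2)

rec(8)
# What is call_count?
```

Linear recursion stepping by 2: 5 calls from m=8 down to ≤0.

Answer: 5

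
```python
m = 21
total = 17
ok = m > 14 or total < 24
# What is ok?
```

Trace:
`m = 21` → m = 21
`total = 17` → total = 17
`ok = m > 14 or total < 24` → ok = True
So ok = True

Answer: True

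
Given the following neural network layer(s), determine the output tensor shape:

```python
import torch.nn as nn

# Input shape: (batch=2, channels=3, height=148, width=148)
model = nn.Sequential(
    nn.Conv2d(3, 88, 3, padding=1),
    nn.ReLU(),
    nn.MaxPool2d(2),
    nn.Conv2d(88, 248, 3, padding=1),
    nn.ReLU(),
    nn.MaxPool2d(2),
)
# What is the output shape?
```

Input: (2, 3, 148, 148) -> after first Conv2d: (2, 88, 148, 148) -> after first MaxPool2d: (2, 88, 74, 74) -> after second Conv2d: (2, 248, 74, 74) -> Output: (2, 248, 37, 37)

Answer: (2, 248, 37, 37)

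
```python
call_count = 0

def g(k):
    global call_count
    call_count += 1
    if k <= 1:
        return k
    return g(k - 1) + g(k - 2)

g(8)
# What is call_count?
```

Calls(k) = 1 + Calls(k-1) + Calls(k-2); Calls(0)=Calls(1)=1. For k=8 this gives 67.

Answer: 67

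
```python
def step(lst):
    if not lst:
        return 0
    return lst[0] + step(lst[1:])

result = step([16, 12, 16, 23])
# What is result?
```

16 + 12 + 16 + 23 + 0 = 67

Answer: 67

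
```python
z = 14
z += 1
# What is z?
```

Trace:
`z = 14` → z = 14
`z += 1` → z = 15
So z = 15

Answer: 15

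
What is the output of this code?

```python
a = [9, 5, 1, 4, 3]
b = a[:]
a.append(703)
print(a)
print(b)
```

Key concept: slice [:] creates copy.
Step by step:
`a = [9, 5, 1, 4, 3]` → a = [9, 5, 1, 4, 3]
`b = a[:]` → b = [9, 5, 1, 4, 3]
`a.append(703)` → a = [9, 5, 1, 4, 3, 703]
`print(a)` → prints [9, 5, 1, 4, 3, 703]
`print(b)` → prints [9, 5, 1, 4, 3]

Answer:
[9, 5, 1, 4, 3, 703]
[9, 5, 1, 4, 3]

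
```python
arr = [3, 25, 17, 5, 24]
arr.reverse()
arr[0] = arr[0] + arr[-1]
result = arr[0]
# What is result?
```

Trace:
`arr = [3, 25, 17, 5, 24]` → arr = [3, 25, 17, 5, 24]
`arr.reverse()` → arr = [24, 5, 17, 25, 3]
`arr[0] = arr[0] + arr[-1]` → arr = [27, 5, 17, 25, 3]
`result = arr[0]` → result = 27
So result = 27

Answer: 27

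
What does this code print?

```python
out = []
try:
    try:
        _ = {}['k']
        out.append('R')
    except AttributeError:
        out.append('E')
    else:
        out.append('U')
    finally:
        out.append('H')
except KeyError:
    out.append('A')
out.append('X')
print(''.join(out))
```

Execution trace: 'H' (inner finally) → 'A' (outer except KeyError) → 'X' (after the try/except). Output: HAX

Answer: HAX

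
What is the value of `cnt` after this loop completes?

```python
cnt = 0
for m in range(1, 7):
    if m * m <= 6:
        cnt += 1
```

Count numbers where m² ≤ 6
`cnt` takes the values: 0 → 1 → 2

Answer: 2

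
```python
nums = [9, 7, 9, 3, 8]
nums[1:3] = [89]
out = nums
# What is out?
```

Trace:
`nums = [9, 7, 9, 3, 8]` → nums = [9, 7, 9, 3, 8]
`nums[1:3] = [89]` → nums = [9, 89, 3, 8]
`out = nums` → out = [9, 89, 3, 8]
So out = [9, 89, 3, 8]

Answer: [9, 89, 3, 8]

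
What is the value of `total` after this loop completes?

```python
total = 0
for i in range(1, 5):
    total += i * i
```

Sum of squares 1² to 4² = 30
`total` takes the values: 0 → 1 → 5 → 14 → 30

Answer: 30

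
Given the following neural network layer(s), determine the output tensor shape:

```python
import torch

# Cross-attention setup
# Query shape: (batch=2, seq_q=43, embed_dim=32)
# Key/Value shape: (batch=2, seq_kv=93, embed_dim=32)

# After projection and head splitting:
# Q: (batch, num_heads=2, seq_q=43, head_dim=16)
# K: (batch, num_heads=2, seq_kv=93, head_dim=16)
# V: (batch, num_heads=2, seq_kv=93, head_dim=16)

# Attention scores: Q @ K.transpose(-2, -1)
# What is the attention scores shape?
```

Input: (2, 43, 32) -> Output: (2, 2, 43, 93)

Answer: (2, 2, 43, 93)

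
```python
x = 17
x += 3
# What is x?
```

Trace:
`x = 17` → x = 17
`x += 3` → x = 20
So x = 20

Answer: 20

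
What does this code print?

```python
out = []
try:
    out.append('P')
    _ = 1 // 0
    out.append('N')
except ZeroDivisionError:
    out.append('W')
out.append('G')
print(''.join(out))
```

Execution trace: 'P' (try body) → 'W' (except ZeroDivisionError) → 'G' (after the try/except). Output: PWG

Answer: PWG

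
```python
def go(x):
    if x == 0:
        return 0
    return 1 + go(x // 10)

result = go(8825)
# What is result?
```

Count of digits of 8825: 4

Answer: 4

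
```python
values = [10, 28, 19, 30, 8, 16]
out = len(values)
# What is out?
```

Trace:
`values = [10, 28, 19, 30, 8, 16]` → values = [10, 28, 19, 30, 8, 16]
`out = len(values)` → out = 6
So out = 6

Answer: 6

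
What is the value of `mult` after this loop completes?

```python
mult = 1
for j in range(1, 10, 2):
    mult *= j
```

Product of 1, 3, 5, ... up to 9
`mult` takes the values: 1 → 3 → 15 → 105 → 945

Answer: 945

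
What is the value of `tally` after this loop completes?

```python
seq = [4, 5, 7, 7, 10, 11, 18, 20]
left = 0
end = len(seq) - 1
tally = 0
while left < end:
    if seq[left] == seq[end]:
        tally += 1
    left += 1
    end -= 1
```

Count matching pairs from ends
`tally` takes the values: 0

Answer: 0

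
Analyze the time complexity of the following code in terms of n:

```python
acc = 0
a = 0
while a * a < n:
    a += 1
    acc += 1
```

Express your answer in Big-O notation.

Each loop level contributes: √n. Multiplying the contributions gives O(√n).

Answer: O(√n)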